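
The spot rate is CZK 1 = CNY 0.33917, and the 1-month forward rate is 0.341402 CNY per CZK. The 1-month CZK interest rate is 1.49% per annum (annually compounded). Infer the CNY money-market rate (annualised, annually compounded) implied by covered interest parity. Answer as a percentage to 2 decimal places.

T = 1/12 years.
CIP gives F = S · g_CNY/g_CZK, so g_CNY/g_CZK = 0.341402/0.33917 = 1.0065808.
The CZK side grows by (1 + 0.0149)^(1/12) = 1.0012333.
Hence g_CNY = 1.0078222.
Annualise: 1.0078222^(12/1) − 1 = 0.098012 = 9.80%.

9.80%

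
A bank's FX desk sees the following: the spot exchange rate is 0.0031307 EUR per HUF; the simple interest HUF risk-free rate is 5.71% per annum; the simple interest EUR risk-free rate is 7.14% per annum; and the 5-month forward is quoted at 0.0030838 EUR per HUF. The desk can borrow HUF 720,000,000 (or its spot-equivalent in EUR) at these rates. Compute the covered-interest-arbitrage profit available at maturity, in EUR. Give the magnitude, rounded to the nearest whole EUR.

T = 5/12 years.
Route A — deposit HUF, sell forward: 720,000,000 × 1.023791667 × 0.0030838 = EUR 2,273,161.49.
Route B — convert at spot, deposit EUR: 720,000,000 × 0.0031307 × 1.029750 = EUR 2,321,163.59.
The quoted forward undervalues HUF, so borrow HUF, convert to EUR at spot, deposit the EUR at 7.14%, and buy HUF forward at 0.0030838 to cover the loan.
Arbitrage profit = |2,273,161.49 − 2,321,163.59| = EUR 48,002.

EUR 48,002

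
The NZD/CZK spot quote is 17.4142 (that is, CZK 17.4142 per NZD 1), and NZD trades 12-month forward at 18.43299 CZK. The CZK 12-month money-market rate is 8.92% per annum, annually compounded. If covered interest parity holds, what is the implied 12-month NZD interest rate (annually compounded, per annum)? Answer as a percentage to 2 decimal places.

2.90%

T = 1 year.
CIP gives F = S · g_CZK/g_NZD, so g_CZK/g_NZD = 18.43299/17.4142 = 1.0585034.
The CZK side grows by (1 + 0.0892)^1 = 1.089200.
That pins the NZD growth at 1.029000.
Annualise: 1.029000^(1/1) − 1 = 0.029000 = 2.90%.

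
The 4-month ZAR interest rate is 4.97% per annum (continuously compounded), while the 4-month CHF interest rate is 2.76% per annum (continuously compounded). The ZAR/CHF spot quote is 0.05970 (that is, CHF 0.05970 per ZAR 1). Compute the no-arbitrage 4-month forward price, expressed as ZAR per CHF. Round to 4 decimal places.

T = 4/12 years.
CHF growth factor: e^(0.0276×4/12) = 1.00924245.
Growth of 1 ZAR over T: e^(0.0497×4/12) = 1.01670465.
Forward (CHF per ZAR) = 0.0597 × 1.00924245 / 1.01670465 = 0.059261826.
Invert for ZAR per CHF: 1 / 0.059261826 = 16.8743.

16.8743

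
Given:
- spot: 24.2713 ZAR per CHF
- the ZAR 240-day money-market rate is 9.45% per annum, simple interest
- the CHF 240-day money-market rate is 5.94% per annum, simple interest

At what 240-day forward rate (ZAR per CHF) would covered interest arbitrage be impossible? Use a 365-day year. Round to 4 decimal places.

24.8104

T = 240/365 years.
ZAR growth factor: 1 + 0.0945×240/365 = 1.06213699.
Growth of 1 CHF over T: 1 + 0.0594×240/365 = 1.03905753.
So F = 24.2713 × 1.06213699 / 1.03905753 = 24.810412 (ZAR/CHF).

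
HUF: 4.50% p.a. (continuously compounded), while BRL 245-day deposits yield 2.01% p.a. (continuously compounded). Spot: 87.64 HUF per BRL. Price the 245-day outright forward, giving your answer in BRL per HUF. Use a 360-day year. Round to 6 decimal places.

T = 245/360 years.
HUF accumulates by e^(0.0450×245/360) = 1.0310988.
BRL accumulates by e^(0.0201×245/360) = 1.0137732.
So F = 87.64 × 1.0310988 / 1.0137732 = 89.13779 (HUF/BRL).
Invert for BRL per HUF: 1 / 89.13779 = 0.011219.

0.011219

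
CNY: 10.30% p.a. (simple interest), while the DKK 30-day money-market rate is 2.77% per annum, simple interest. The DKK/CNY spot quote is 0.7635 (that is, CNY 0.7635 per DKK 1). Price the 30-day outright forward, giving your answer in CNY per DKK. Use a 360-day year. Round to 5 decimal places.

0.76828

T = 30/360 years.
CNY accumulates by 1 + 0.1030×30/360 = 1.0085833.
Growth of 1 DKK over T: 1 + 0.0277×30/360 = 1.0023083.
CIP: F = S · (grow CNY)/(grow DKK) = 0.7635 × 1.0085833/1.0023083 = 0.7682799 CNY per DKK.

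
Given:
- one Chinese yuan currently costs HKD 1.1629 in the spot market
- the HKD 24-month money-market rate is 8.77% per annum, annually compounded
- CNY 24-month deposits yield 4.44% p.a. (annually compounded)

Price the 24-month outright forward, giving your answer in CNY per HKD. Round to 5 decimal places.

0.79282

T = 2 years.
HKD accumulates by (1 + 0.0877)^2 = 1.1830913.
Growth of 1 CNY over T: (1 + 0.0444)^2 = 1.0907714.
CIP: F = S · (grow HKD)/(grow CNY) = 1.1629 × 1.1830913/1.0907714 = 1.261325 HKD per CNY.
Quoted the other way: 1/1.261325 = 0.79282 CNY per HKD.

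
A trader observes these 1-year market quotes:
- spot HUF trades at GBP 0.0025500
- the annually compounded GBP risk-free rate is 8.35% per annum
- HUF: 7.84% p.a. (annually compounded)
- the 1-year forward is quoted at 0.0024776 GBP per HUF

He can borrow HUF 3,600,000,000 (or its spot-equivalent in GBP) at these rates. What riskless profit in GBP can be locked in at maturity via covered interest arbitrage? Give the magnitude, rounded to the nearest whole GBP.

T = 1 year.
Route A — deposit HUF, sell forward: 3,600,000,000 × 1.078400 × 0.0024776 = GBP 9,618,637.82.
Route B — convert at spot, deposit GBP: 3,600,000,000 × 0.0025500 × 1.083500 = GBP 9,946,530.00.
The quoted forward undervalues HUF, so borrow HUF, convert to GBP at spot, deposit the GBP at 8.35%, and buy HUF forward at 0.0024776 to cover the loan.
Arbitrage profit = |9,618,637.82 − 9,946,530.00| = GBP 327,892.

GBP 327,892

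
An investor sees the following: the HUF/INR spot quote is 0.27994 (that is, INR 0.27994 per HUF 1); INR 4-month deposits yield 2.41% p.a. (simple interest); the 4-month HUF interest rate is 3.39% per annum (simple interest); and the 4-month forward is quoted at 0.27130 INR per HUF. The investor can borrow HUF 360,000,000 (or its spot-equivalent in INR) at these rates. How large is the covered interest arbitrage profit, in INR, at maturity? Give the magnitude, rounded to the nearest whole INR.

T = 4/12 years.
Invest the HUF and cover forward: 360,000,000 × 1.011300 × 0.27130 = INR 98,771,648.40.
Convert at spot and invest in INR: 360,000,000 × 0.27994 × 1.00803333333 = INR 101,587,986.48.
The quoted forward undervalues HUF, so borrow HUF, convert to INR at spot, deposit the INR at 2.41%, and buy HUF forward at 0.27130 to cover the loan.
Arbitrage profit = |98,771,648.40 − 101,587,986.48| = INR 2,816,338.

INR 2,816,338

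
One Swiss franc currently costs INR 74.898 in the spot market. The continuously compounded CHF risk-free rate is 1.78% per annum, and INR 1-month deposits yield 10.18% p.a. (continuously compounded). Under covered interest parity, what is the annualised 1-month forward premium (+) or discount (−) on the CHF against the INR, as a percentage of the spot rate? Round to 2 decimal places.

+8.43%

T = 1/12 years.
No-arbitrage forward: 74.898 × 1.0085194 / 1.0014844 = 75.424126 INR/CHF.
(F − S)/S ÷ T = (75.424126 − 74.898)/74.898/(1/12) = 0.084295 → 8.43%.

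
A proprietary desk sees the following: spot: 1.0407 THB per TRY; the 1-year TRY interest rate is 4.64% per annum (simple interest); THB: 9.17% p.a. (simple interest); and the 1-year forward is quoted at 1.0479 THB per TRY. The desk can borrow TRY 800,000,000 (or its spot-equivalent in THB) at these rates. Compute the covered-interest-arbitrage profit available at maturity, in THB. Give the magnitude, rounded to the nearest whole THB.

T = 1 year.
Route A — deposit TRY, sell forward: 800,000,000 × 1.046400 × 1.0479 = THB 877,218,048.00.
Route B — convert at spot, deposit THB: 800,000,000 × 1.0407 × 1.091700 = THB 908,905,752.00.
The quoted forward undervalues TRY, so borrow TRY, convert to THB at spot, deposit the THB at 9.17%, and buy TRY forward at 1.0479 to cover the loan.
The gap between the two covered legs is THB 31,687,704.

THB 31,687,704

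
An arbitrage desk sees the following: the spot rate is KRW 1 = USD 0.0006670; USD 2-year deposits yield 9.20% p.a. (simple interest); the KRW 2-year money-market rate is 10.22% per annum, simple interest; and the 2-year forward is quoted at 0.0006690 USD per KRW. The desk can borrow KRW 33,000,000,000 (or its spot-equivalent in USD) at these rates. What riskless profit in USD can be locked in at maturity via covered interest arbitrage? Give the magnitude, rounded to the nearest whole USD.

T = 2 years.
Route A — deposit KRW, sell forward: 33,000,000,000 × 1.204400 × 0.0006690 = USD 26,589,538.80.
Route B — convert at spot, deposit USD: 33,000,000,000 × 0.0006670 × 1.184000 = USD 26,061,024.00.
The quoted forward overvalues KRW, so borrow USD, buy KRW at spot, deposit the KRW at 10.22%, and sell the proceeds forward at 0.0006690.
Arbitrage profit = |26,589,538.80 − 26,061,024.00| = USD 528,515.

USD 528,515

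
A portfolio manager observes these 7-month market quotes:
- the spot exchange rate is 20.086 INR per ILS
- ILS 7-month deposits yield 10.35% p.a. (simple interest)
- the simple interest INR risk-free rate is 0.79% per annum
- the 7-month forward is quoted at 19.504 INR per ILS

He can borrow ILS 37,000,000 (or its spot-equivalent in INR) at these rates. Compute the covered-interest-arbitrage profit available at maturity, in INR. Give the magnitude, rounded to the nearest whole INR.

INR 18,610,668

T = 7/12 years.
Keep in ILS, deliver into the forward: 37,000,000·1.060375·19.504 = INR 765,217,498.00.
Swap to INR now, deposit: 37,000,000·20.086·1.00460833333 = INR 746,606,830.38.
The quoted forward overvalues ILS, so borrow INR, buy ILS at spot, deposit the ILS at 10.35%, and sell the proceeds forward at 19.504.
Arbitrage profit = |765,217,498.00 − 746,606,830.38| = INR 18,610,668.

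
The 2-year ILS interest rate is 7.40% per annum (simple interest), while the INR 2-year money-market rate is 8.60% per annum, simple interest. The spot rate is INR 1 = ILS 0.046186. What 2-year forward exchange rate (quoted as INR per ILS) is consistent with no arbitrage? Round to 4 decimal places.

T = 2 years.
ILS accumulates by 1 + 0.0740×2 = 1.148000.
Growth of 1 INR over T: 1 + 0.0860×2 = 1.172000.
CIP: F = S · (grow ILS)/(grow INR) = 0.046186 × 1.148000/1.172000 = 0.045240212 ILS per INR.
Quoted the other way: 1/0.045240212 = 22.1042 INR per ILS.

22.1042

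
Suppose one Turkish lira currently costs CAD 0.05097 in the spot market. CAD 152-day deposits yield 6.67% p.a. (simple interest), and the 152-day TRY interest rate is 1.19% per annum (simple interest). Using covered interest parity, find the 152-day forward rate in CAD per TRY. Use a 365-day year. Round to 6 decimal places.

T = 152/365 years.
CAD accumulates by 1 + 0.0667×152/365 = 1.0277764.
TRY accumulates by 1 + 0.0119×152/365 = 1.0049556.
So F = 0.05097 × 1.0277764 / 1.0049556 = 0.05212744 (CAD/TRY).

0.052127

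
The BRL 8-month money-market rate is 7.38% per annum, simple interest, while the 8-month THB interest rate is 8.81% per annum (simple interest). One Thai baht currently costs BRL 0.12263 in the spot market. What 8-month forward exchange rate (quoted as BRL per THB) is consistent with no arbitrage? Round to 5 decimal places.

T = 8/12 years.
Growth of 1 BRL over T: 1 + 0.0738×8/12 = 1.049200.
THB accumulates by 1 + 0.0881×8/12 = 1.0587333.
Forward (BRL per THB) = 0.12263 × 1.049200 / 1.0587333 = 0.1215258.

0.12153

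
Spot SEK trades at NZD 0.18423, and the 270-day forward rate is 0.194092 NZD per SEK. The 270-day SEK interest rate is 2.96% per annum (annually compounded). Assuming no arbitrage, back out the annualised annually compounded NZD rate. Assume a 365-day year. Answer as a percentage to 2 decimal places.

10.48%

T = 270/365 years.
F/S = 0.194092/0.18423 = 1.0535309 = (growth of NZD) / (growth of SEK).
SEK growth factor: (1 + 0.0296)^(270/365) = 1.0218126.
Hence g_NZD = 1.0765111.
r = 1.0765111^(365/270) − 1 = 0.104802 → 10.48%.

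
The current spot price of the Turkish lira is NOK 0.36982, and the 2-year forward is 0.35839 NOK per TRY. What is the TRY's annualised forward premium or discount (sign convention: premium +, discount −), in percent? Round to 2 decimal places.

-1.55%

T = 2 years.
Period premium: (0.35839 − 0.36982)/0.36982 = -0.0309069.
×(1/T) gives -1.55% p.a.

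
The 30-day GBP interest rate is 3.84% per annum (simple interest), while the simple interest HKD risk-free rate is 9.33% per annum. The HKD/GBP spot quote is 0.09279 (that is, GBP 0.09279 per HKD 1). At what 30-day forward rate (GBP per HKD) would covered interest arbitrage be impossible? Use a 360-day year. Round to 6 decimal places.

0.092369

T = 30/360 years.
Growth of 1 GBP over T: 1 + 0.0384×30/360 = 1.003200.
HKD growth factor: 1 + 0.0933×30/360 = 1.007775.
So F = 0.09279 × 1.003200 / 1.007775 = 0.09236876 (GBP/HKD).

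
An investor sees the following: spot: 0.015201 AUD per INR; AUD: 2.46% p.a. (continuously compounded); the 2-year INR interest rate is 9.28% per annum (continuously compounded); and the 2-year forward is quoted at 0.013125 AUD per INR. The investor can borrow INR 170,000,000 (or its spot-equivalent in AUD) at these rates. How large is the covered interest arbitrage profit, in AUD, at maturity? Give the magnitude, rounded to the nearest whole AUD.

T = 2 years.
Route A — deposit INR, sell forward: 170,000,000 × 1.203940588 × 0.013125 = AUD 2,686,292.44.
Route B — convert at spot, deposit AUD: 170,000,000 × 0.015201 × 1.050430416 = AUD 2,714,490.77.
The quoted forward undervalues INR, so borrow INR, convert to AUD at spot, deposit the AUD at 2.46%, and buy INR forward at 0.013125 to cover the loan.
Arbitrage profit = |2,686,292.44 − 2,714,490.77| = AUD 28,198.

AUD 28,198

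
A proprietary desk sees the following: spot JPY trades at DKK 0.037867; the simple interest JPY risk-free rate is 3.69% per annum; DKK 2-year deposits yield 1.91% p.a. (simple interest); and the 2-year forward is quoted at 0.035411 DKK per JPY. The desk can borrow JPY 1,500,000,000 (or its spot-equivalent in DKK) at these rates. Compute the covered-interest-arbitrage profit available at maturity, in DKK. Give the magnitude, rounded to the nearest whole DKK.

DKK 1,933,781

T = 2 years.
Invest the JPY and cover forward: 1,500,000,000 × 1.073800 × 0.035411 = DKK 57,036,497.70.
Convert at spot and invest in DKK: 1,500,000,000 × 0.037867 × 1.038200 = DKK 58,970,279.10.
The quoted forward undervalues JPY, so borrow JPY, convert to DKK at spot, deposit the DKK at 1.91%, and buy JPY forward at 0.035411 to cover the loan.
Arbitrage profit = |57,036,497.70 − 58,970,279.10| = DKK 1,933,781.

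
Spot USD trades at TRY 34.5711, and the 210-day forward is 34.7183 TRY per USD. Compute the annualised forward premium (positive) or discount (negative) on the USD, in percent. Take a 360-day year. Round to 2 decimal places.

T = 210/360 years.
USD trades forward at +0.42579% vs spot over the period.
Annualise by dividing by T: 0.0042579 / (210/360) = 0.007299 → 0.73%.

+0.73%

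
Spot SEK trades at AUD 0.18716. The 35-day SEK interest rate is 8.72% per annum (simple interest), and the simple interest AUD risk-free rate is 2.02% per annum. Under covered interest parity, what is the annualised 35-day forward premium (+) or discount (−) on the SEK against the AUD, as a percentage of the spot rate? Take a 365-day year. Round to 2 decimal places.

T = 35/365 years.
F = S · g_AUD/g_SEK = 0.18716 × 1.001937/1.0083616 = 0.18596754.
(F − S)/S ÷ T = (0.18596754 − 0.18716)/0.18716/(35/365) = -0.066444 → -6.64%.

-6.64%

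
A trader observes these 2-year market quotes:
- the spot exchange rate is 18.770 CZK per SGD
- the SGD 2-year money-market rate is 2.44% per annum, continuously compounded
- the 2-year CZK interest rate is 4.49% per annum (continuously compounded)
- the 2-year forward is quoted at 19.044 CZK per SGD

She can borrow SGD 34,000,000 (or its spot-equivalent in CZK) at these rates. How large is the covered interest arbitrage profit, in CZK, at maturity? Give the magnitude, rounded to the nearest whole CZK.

CZK 18,263,015

T = 2 years.
Keep in SGD, deliver into the forward: 34,000,000·1.05001032767·19.044 = CZK 679,877,487.13.
Swap to CZK now, deposit: 34,000,000·18.770·1.09395547073 = CZK 698,140,502.31.
The quoted forward undervalues SGD, so borrow SGD, convert to CZK at spot, deposit the CZK at 4.49%, and buy SGD forward at 19.044 to cover the loan.
Arbitrage profit = |679,877,487.13 − 698,140,502.31| = CZK 18,263,015.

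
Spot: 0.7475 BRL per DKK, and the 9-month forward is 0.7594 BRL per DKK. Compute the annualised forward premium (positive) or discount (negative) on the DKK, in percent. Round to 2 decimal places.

+2.12%

T = 9/12 years.
DKK trades forward at +1.59197% vs spot over the period.
×(1/T) gives 2.12% p.a.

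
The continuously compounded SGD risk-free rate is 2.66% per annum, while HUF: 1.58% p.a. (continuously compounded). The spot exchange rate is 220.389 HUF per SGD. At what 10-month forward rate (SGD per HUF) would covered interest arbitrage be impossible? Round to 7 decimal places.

T = 10/12 years.
HUF growth factor: e^(0.0158×10/12) = 1.0132537.
SGD accumulates by e^(0.0266×10/12) = 1.0224142.
CIP: F = S · (grow HUF)/(grow SGD) = 220.389 × 1.0132537/1.0224142 = 218.4144 HUF per SGD.
Invert for SGD per HUF: 1 / 218.4144 = 0.0045785.

0.0045785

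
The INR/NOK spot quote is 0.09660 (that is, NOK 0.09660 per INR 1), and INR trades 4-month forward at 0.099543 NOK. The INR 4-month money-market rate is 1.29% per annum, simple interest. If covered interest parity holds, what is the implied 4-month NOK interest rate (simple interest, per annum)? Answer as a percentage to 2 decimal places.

T = 4/12 years.
By CIP, F/S equals the NOK-to-INR growth ratio: 0.099543/0.0966 = 1.0304658.
INR growth factor: 1 + 0.0129×4/12 = 1.004300.
That pins the NOK growth at 1.0348968.
r = (1.0348968 − 1)/(4/12) = 0.104690 → 10.47%.

10.47%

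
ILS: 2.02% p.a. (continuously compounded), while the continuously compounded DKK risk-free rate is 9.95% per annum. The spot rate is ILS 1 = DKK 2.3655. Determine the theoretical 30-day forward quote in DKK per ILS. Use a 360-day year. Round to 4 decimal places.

2.3812

T = 30/360 years.
Growth of 1 DKK over T: e^(0.0995×30/360) = 1.0083261.
ILS growth factor: e^(0.0202×30/360) = 1.0016848.
CIP: F = S · (grow DKK)/(grow ILS) = 2.3655 × 1.0083261/1.0016848 = 2.381184 DKK per ILS.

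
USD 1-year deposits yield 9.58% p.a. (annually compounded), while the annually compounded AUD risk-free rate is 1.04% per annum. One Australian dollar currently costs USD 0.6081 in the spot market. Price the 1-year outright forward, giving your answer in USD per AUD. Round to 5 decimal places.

T = 1 year.
USD accumulates by (1 + 0.0958)^1 = 1.095800.
AUD growth factor: (1 + 0.0104)^1 = 1.010400.
CIP: F = S · (grow USD)/(grow AUD) = 0.6081 × 1.095800/1.010400 = 0.6594972 USD per AUD.

0.65950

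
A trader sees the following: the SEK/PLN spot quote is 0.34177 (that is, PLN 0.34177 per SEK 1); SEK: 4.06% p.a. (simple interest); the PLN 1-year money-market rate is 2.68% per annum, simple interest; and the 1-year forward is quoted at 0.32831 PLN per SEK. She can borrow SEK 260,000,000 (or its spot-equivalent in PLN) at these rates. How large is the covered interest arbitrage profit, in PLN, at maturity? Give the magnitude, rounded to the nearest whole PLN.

PLN 2,415,413

T = 1 year.
Keep in SEK, deliver into the forward: 260,000,000·1.040600·0.32831 = PLN 88,826,240.36.
Swap to PLN now, deposit: 260,000,000·0.34177·1.026800 = PLN 91,241,653.36.
The quoted forward undervalues SEK, so borrow SEK, convert to PLN at spot, deposit the PLN at 2.68%, and buy SEK forward at 0.32831 to cover the loan.
The gap between the two covered legs is PLN 2,415,413.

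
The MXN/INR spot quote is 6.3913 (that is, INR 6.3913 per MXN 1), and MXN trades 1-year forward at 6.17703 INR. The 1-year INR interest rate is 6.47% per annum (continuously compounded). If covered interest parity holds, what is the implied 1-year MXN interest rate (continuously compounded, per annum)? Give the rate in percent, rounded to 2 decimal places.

9.88%

T = 1 year.
CIP gives F = S · g_INR/g_MXN, so g_INR/g_MXN = 6.17703/6.3913 = 0.9664747.
INR growth factor: e^(0.0647×1) = 1.0668389.
So the MXN growth factor = 1.1038457.
Take logs: ln 1.1038457 / 1 = 0.098800, so 9.88%.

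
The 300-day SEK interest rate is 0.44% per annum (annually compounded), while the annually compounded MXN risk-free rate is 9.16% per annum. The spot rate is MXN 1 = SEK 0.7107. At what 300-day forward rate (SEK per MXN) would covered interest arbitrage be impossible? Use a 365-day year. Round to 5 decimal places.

0.66369

T = 300/365 years.
SEK accumulates by (1 + 0.0044)^(300/365) = 1.003615.
Growth of 1 MXN over T: (1 + 0.0916)^(300/365) = 1.0746947.
CIP: F = S · (grow SEK)/(grow MXN) = 0.7107 × 1.003615/1.0746947 = 0.6636947 SEK per MXN.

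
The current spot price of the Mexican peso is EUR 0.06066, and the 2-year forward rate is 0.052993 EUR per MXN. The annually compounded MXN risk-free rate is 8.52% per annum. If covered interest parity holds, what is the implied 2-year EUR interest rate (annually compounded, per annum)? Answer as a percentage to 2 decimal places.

1.43%

T = 2 years.
CIP gives F = S · g_EUR/g_MXN, so g_EUR/g_MXN = 0.052993/0.06066 = 0.8736070.
The MXN side grows by (1 + 0.0852)^2 = 1.177659.
So the EUR growth factor = 1.0288111.
r = 1.0288111^(1/2) − 1 = 0.014303 → 1.43%.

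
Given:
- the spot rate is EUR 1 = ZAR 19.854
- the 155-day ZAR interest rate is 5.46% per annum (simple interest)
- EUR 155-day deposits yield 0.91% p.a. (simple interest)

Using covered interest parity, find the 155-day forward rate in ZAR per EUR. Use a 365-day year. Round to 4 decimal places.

20.2361

T = 155/365 years.
ZAR growth factor: 1 + 0.0546×155/365 = 1.0231863.
Growth of 1 EUR over T: 1 + 0.0091×155/365 = 1.00386438.
So F = 19.854 × 1.0231863 / 1.00386438 = 20.236141 (ZAR/EUR).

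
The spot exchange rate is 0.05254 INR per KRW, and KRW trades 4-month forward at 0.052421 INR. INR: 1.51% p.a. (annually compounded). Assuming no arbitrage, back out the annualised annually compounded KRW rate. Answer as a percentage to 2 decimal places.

T = 4/12 years.
By CIP, F/S equals the INR-to-KRW growth ratio: 0.052421/0.05254 = 0.9977351.
INR growth factor: (1 + 0.0151)^(4/12) = 1.0050082.
That pins the KRW growth at 1.0072896.
r = 1.0072896^(12/4) − 1 = 0.022029 → 2.20%.

2.20%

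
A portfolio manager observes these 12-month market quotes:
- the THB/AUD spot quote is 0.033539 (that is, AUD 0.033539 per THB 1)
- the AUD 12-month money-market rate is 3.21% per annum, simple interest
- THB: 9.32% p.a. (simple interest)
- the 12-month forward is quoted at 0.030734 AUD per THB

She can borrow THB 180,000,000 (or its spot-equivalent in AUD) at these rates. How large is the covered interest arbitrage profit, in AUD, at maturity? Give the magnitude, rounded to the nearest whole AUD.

T = 1 year.
Invest the THB and cover forward: 180,000,000 × 1.093200 × 0.030734 = AUD 6,047,713.58.
Convert at spot and invest in AUD: 180,000,000 × 0.033539 × 1.032100 = AUD 6,230,808.34.
The quoted forward undervalues THB, so borrow THB, convert to AUD at spot, deposit the AUD at 3.21%, and buy THB forward at 0.030734 to cover the loan.
Profit = 6,230,808.34 − 6,047,713.58 = AUD 183,095.

AUD 183,095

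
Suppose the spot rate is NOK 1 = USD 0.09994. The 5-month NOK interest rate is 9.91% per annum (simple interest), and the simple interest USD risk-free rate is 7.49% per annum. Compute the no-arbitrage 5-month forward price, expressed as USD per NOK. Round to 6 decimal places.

T = 5/12 years.
Growth of 1 USD over T: 1 + 0.0749×5/12 = 1.0312083.
NOK growth factor: 1 + 0.0991×5/12 = 1.0412917.
Forward (USD per NOK) = 0.09994 × 1.0312083 / 1.0412917 = 0.09897223.

0.098972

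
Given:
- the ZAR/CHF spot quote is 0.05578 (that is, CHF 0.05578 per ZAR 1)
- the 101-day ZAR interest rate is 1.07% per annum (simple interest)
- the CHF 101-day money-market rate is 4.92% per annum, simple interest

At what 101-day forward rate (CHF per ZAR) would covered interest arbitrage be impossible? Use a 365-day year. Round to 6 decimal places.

T = 101/365 years.
CHF growth factor: 1 + 0.0492×101/365 = 1.0136142.
ZAR growth factor: 1 + 0.0107×101/365 = 1.0029608.
Forward (CHF per ZAR) = 0.05578 × 1.0136142 / 1.0029608 = 0.05637249.

0.056372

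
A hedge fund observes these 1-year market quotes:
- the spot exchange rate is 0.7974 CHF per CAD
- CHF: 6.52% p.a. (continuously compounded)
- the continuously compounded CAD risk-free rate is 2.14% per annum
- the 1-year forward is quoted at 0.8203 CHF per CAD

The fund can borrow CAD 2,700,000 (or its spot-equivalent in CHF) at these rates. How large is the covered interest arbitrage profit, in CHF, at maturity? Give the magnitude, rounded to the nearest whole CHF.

CHF 35,314

T = 1 year.
Invest the CAD and cover forward: 2,700,000 × 1.021630622 × 0.8203 = CHF 2,262,717.72.
Convert at spot and invest in CHF: 2,700,000 × 0.7974 × 1.067372478 = CHF 2,298,031.60.
The quoted forward undervalues CAD, so borrow CAD, convert to CHF at spot, deposit the CHF at 6.52%, and buy CAD forward at 0.8203 to cover the loan.
Profit = 2,298,031.60 − 2,262,717.72 = CHF 35,314.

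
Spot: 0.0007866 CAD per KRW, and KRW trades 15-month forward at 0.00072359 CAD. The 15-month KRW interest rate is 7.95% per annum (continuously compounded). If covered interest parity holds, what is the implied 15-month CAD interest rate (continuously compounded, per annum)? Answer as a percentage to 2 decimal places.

T = 15/12 years.
By CIP, F/S equals the CAD-to-KRW growth ratio: 0.00072359/0.0007866 = 0.9198958.
KRW growth factor: e^(0.0795×15/12) = 1.1044804.
So the CAD growth factor = 1.0160069.
r = ln(1.0160069)/(15/12) = 0.012704 → 1.27%.

1.27%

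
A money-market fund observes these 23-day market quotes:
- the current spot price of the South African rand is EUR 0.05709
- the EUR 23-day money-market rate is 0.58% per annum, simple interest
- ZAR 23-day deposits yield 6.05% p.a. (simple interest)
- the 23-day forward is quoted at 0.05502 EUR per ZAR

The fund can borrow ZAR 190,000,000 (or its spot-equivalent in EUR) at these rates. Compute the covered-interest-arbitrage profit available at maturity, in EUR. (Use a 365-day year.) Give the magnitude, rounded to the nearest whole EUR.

T = 23/365 years.
Invest the ZAR and cover forward: 190,000,000 × 1.0038123288 × 0.05502 = EUR 10,493,653.32.
Convert at spot and invest in EUR: 190,000,000 × 0.05709 × 1.0003654795 = EUR 10,851,064.39.
The quoted forward undervalues ZAR, so borrow ZAR, convert to EUR at spot, deposit the EUR at 0.58%, and buy ZAR forward at 0.05502 to cover the loan.
The gap between the two covered legs is EUR 357,411.

EUR 357,411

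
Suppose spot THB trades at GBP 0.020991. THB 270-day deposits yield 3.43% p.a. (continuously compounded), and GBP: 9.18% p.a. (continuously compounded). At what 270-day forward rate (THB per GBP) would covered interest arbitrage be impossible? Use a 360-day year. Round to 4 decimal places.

T = 270/360 years.
GBP growth factor: e^(0.0918×270/360) = 1.07127551.
Growth of 1 THB over T: e^(0.0343×270/360) = 1.02605874.
Forward (GBP per THB) = 0.020991 × 1.07127551 / 1.02605874 = 0.021916040.
Quoted the other way: 1/0.021916040 = 45.6287 THB per GBP.

45.6287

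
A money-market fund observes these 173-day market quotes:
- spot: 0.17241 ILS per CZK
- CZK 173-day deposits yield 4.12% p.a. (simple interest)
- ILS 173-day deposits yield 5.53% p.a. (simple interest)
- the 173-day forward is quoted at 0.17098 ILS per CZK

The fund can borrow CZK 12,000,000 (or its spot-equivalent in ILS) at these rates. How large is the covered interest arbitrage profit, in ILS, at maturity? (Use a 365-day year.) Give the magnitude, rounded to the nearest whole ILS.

T = 173/365 years.
Route A — deposit CZK, sell forward: 12,000,000 × 1.019527671 × 0.17098 = ILS 2,091,826.09.
Route B — convert at spot, deposit ILS: 12,000,000 × 0.17241 × 1.026210685 = ILS 2,123,147.81.
The quoted forward undervalues CZK, so borrow CZK, convert to ILS at spot, deposit the ILS at 5.53%, and buy CZK forward at 0.17098 to cover the loan.
Profit = 2,123,147.81 − 2,091,826.09 = ILS 31,322.

ILS 31,322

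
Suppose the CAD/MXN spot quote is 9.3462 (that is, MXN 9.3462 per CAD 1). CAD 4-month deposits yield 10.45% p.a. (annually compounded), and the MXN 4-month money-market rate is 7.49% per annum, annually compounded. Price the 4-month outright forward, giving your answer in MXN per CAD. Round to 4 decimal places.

9.2620

T = 4/12 years.
MXN growth factor: (1 + 0.0749)^(4/12) = 1.024368.
CAD growth factor: (1 + 0.1045)^(4/12) = 1.0336859.
Forward (MXN per CAD) = 9.3462 × 1.024368 / 1.0336859 = 9.261951.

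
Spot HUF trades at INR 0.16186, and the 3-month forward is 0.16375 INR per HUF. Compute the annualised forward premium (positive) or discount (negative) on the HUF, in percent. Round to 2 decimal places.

+4.67%

T = 3/12 years.
(F − S)/S = (0.16375 − 0.16186)/0.16186 = 0.0116768.
Annualise by dividing by T: 0.0116768 / (3/12) = 0.046707 → 4.67%.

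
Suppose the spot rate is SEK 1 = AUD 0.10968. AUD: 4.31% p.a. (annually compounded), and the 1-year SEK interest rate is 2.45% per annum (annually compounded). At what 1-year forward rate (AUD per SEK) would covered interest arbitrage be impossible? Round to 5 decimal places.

0.11167

T = 1 year.
Growth of 1 AUD over T: (1 + 0.0431)^1 = 1.043100.
Growth of 1 SEK over T: (1 + 0.0245)^1 = 1.024500.
Forward (AUD per SEK) = 0.10968 × 1.043100 / 1.024500 = 0.1116713.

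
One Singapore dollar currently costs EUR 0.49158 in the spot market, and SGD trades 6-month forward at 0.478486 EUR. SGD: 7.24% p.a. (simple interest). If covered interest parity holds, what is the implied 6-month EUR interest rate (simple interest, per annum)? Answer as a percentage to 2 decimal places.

T = 6/12 years.
By CIP, F/S equals the EUR-to-SGD growth ratio: 0.478486/0.49158 = 0.9733634.
SGD growth factor: 1 + 0.0724×6/12 = 1.036200.
Hence g_EUR = 1.0085992.
(1.0085992 − 1)/T = 0.017198, i.e. 1.72%.

1.72%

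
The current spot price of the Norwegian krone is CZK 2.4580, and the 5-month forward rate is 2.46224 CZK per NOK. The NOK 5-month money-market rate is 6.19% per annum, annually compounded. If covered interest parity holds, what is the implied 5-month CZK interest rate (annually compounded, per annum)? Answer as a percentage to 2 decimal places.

6.63%

T = 5/12 years.
F/S = 2.46224/2.458 = 1.0017250 = (growth of CZK) / (growth of NOK).
The NOK side grows by (1 + 0.0619)^(5/12) = 1.0253406.
Hence g_CZK = 1.0271093.
r = 1.0271093^(12/5) − 1 = 0.066301 → 6.63%.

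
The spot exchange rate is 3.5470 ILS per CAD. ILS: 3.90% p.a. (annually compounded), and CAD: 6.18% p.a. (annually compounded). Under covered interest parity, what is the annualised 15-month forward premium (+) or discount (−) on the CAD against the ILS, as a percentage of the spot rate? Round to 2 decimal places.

-2.14%

T = 15/12 years.
No-arbitrage forward: 3.547 × 1.0489854 / 1.0778378 = 3.4520511 ILS/CAD.
(F − S)/S ÷ T = (3.4520511 − 3.547)/3.547/(15/12) = -0.021415 → -2.14%.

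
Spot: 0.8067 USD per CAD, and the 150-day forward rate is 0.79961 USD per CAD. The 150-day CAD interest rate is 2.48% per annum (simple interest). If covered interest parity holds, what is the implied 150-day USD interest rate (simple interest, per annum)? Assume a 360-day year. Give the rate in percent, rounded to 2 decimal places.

T = 150/360 years.
CIP gives F = S · g_USD/g_CAD, so g_USD/g_CAD = 0.79961/0.8067 = 0.9912111.
CAD growth factor: 1 + 0.0248×150/360 = 1.0103333.
That pins the USD growth at 1.0014536.
r = (1.0014536 − 1)/(150/360) = 0.003489 → 0.35%.

0.35%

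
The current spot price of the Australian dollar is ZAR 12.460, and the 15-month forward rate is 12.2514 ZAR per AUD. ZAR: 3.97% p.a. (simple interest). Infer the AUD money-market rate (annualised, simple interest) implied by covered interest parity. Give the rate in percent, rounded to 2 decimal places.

T = 15/12 years.
F/S = 12.2514/12.46 = 0.9832584 = (growth of ZAR) / (growth of AUD).
The ZAR side grows by 1 + 0.0397×15/12 = 1.049625.
So the AUD growth factor = 1.0674966.
r = (1.0674966 − 1)/(15/12) = 0.053997 → 5.40%.

5.40%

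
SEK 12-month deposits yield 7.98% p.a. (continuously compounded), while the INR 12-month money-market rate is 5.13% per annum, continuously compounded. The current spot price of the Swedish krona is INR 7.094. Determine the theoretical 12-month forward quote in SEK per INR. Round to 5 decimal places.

0.14504

T = 1 year.
INR accumulates by e^(0.0513×1) = 1.0526386.
SEK growth factor: e^(0.0798×1) = 1.0830704.
CIP: F = S · (grow INR)/(grow SEK) = 7.094 × 1.0526386/1.0830704 = 6.894675 INR per SEK.
Quoted the other way: 1/6.894675 = 0.14504 SEK per INR.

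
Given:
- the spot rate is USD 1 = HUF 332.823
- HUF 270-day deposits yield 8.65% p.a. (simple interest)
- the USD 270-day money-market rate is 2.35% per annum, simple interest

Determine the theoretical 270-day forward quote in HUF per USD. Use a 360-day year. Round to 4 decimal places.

T = 270/360 years.
HUF accumulates by 1 + 0.0865×270/360 = 1.064875.
Growth of 1 USD over T: 1 + 0.0235×270/360 = 1.017625.
So F = 332.823 × 1.064875 / 1.017625 = 348.276518 (HUF/USD).

348.2765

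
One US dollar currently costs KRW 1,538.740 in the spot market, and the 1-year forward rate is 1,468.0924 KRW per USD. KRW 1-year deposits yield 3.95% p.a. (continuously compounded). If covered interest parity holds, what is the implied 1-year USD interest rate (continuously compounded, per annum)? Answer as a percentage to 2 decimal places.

T = 1 year.
F/S = 1468.0924/1538.74 = 0.9540874 = (growth of KRW) / (growth of USD).
KRW growth factor: e^(0.0395×1) = 1.0402905.
So the USD growth factor = 1.0903514.
Take logs: ln 1.0903514 / 1 = 0.086500, so 8.65%.

8.65%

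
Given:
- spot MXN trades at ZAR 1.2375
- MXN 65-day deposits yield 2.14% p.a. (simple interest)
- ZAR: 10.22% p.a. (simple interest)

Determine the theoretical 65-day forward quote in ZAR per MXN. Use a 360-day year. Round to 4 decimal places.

T = 65/360 years.
ZAR growth factor: 1 + 0.1022×65/360 = 1.0184528.
MXN accumulates by 1 + 0.0214×65/360 = 1.0038639.
Forward (ZAR per MXN) = 1.2375 × 1.0184528 / 1.0038639 = 1.255484.

1.2555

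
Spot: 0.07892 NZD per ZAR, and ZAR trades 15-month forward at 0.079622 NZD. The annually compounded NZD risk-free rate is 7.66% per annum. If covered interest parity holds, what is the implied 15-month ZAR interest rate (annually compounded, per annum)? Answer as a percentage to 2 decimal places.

6.90%

T = 15/12 years.
CIP gives F = S · g_NZD/g_ZAR, so g_NZD/g_ZAR = 0.079622/0.07892 = 1.0088951.
NZD growth factor: (1 + 0.0766)^(15/12) = 1.0966498.
So the ZAR growth factor = 1.086981.
Annualise: 1.086981^(12/15) − 1 = 0.069000 = 6.90%.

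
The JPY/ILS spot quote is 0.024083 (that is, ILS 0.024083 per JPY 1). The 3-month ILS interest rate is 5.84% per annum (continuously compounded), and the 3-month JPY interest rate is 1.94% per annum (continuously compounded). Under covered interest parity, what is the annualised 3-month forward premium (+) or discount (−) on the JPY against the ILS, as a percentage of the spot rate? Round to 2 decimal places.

T = 3/12 years.
F = S · g_ILS/g_JPY = 0.024083 × 1.0147071/1.0048618 = 0.024318957.
Annualised premium = (F − S)/S × (1/T) = (0.024318957 − 0.024083)/0.024083 ÷ (3/12) = 3.92%.

+3.92%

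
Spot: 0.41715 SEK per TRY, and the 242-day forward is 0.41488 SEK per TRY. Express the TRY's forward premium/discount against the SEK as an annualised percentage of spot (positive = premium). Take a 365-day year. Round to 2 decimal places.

T = 242/365 years.
TRY trades forward at -0.54417% vs spot over the period.
Annualise by dividing by T: -0.0054417 / (242/365) = -0.008208 → -0.82%.

-0.82%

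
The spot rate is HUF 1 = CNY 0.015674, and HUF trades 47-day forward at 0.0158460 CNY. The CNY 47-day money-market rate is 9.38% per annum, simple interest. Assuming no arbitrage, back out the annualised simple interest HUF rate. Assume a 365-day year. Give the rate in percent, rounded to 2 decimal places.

T = 47/365 years.
By CIP, F/S equals the CNY-to-HUF growth ratio: 0.015846/0.015674 = 1.0109736.
The CNY side grows by 1 + 0.0938×47/365 = 1.0120784.
Hence g_HUF = 1.0010928.
r = (1.0010928 − 1)/(47/365) = 0.008487 → 0.85%.

0.85%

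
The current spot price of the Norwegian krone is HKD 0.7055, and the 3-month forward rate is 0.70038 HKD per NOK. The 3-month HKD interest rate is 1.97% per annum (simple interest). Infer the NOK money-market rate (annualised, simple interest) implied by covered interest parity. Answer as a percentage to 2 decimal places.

4.91%

T = 3/12 years.
By CIP, F/S equals the HKD-to-NOK growth ratio: 0.70038/0.7055 = 0.9927427.
HKD growth factor: 1 + 0.0197×3/12 = 1.004925.
So the NOK growth factor = 1.0122714.
(1.0122714 − 1)/T = 0.049086, i.e. 4.91%.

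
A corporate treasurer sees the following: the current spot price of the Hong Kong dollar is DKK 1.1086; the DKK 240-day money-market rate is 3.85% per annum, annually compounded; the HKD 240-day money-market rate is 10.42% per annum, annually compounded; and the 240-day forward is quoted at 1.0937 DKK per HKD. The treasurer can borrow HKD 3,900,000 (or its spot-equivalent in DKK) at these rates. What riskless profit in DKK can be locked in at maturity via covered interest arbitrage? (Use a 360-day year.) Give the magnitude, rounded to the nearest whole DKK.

DKK 123,003

T = 240/360 years.
Route A — deposit HKD, sell forward: 3,900,000 × 1.068312956 × 1.0937 = DKK 4,556,814.13.
Route B — convert at spot, deposit DKK: 3,900,000 × 1.1086 × 1.025504729 = DKK 4,433,810.72.
The quoted forward overvalues HKD, so borrow DKK, buy HKD at spot, deposit the HKD at 10.42%, and sell the proceeds forward at 1.0937.
Profit = 4,556,814.13 − 4,433,810.72 = DKK 123,003.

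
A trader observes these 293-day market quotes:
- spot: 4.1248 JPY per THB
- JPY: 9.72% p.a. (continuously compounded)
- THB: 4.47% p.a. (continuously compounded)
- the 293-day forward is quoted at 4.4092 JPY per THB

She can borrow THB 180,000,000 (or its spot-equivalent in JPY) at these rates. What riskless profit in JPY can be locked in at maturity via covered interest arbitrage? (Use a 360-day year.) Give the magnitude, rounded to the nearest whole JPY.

T = 293/360 years.
Keep in THB, deliver into the forward: 180,000,000·1.03705071478·4.4092 = JPY 823,061,522.09.
Swap to JPY now, deposit: 180,000,000·4.1248·1.08232337109 = JPY 803,586,139.39.
The quoted forward overvalues THB, so borrow JPY, buy THB at spot, deposit the THB at 4.47%, and sell the proceeds forward at 4.4092.
Profit = 823,061,522.09 − 803,586,139.39 = JPY 19,475,383.

JPY 19,475,383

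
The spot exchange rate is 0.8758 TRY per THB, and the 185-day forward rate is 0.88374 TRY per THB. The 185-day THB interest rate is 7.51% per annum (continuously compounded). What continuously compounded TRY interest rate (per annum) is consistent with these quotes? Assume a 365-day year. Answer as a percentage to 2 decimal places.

T = 185/365 years.
CIP gives F = S · g_TRY/g_THB, so g_TRY/g_THB = 0.88374/0.8758 = 1.0090660.
THB growth factor: e^(0.0751×185/365) = 1.0387981.
Hence g_TRY = 1.0482158.
Take logs: ln 1.0482158 / (185/365) = 0.092906, so 9.29%.

9.29%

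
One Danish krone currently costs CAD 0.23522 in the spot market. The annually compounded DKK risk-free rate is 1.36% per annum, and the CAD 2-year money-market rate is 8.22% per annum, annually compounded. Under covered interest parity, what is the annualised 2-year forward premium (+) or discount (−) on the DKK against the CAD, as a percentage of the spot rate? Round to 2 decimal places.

+7.00%

T = 2 years.
CIP forward (CAD per DKK) = 0.23522 × 1.1711568/1.027385 = 0.26813658.
(F − S)/S ÷ T = (0.26813658 − 0.23522)/0.23522/2 = 0.069970 → 7.00%.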